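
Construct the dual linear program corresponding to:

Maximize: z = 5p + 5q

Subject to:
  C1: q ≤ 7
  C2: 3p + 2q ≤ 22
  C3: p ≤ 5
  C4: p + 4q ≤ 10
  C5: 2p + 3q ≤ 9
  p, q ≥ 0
Minimize: z = 7y1 + 22y2 + 5y3 + 10y4 + 9y5

Subject to:
  C1: -3y2 - y3 - y4 - 2y5 ≤ -5
  C2: -y1 - 2y2 - 4y4 - 3y5 ≤ -5
  y1, y2, y3, y4, y5 ≥ 0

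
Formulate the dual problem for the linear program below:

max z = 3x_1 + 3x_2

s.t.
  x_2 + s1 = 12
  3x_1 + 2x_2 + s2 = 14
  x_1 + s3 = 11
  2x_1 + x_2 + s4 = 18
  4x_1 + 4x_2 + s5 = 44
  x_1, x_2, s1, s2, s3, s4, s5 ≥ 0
Minimize: z = 12y1 + 14y2 + 11y3 + 18y4 + 44y5

Subject to:
  C1: -3y2 - y3 - 2y4 - 4y5 ≤ -3
  C2: -y1 - 2y2 - y4 - 4y5 ≤ -3
  y1, y2, y3, y4, y5 ≥ 0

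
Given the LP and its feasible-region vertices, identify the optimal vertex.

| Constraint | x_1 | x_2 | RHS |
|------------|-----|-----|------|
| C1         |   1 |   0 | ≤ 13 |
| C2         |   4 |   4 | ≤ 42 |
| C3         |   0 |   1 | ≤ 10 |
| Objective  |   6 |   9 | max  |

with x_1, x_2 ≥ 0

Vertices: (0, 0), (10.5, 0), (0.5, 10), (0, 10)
Evaluating z = 6x_1 + 9x_2 at each vertex:
  (0, 0): z = 0
  (10.5, 0): z = 63
  (0.5, 10): z = 93
  (0, 10): z = 90

The largest value is z = 93, attained at (0.5, 10).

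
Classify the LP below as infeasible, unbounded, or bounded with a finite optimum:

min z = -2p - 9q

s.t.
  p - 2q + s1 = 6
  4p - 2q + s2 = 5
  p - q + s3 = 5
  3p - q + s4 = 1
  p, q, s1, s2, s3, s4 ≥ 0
Feasible point: (0, 0) satisfies every constraint, so the LP is feasible.
Direction d = (0, 1): for each constraint row a, a·d ≤ 0 —
  (1)(0) + (-2)(1) = -2 ≤ 0
  (4)(0) + (-2)(1) = -2 ≤ 0
  (1)(0) + (-1)(1) = -1 ≤ 0
  (3)(0) + (-1)(1) = -1 ≤ 0
and d ≥ 0, so (0, 0) + t·d stays feasible for every t ≥ 0. Along this ray z = -2p - 9q changes by -9 per unit t, so z → −∞.

The LP is unbounded; z can be made arbitrarily small.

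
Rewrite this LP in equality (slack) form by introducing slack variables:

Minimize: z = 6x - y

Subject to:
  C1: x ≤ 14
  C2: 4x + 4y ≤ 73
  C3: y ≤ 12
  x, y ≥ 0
min z = 6x - y

s.t.
  x + s1 = 14
  4x + 4y + s2 = 73
  y + s3 = 12
  x, y, s1, s2, s3 ≥ 0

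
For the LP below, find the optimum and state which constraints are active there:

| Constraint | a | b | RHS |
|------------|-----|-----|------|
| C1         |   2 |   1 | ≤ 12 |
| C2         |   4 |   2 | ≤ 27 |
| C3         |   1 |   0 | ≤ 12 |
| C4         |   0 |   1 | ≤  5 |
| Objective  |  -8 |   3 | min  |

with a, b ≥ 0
Optimal: a = 6, b = 0
Slack at optimum:
  C1: slack = 0 (binding)
  C2: slack = 3
  C3: slack = 6
  C4: slack = 5
  a ≥ 0: a = 6
  b ≥ 0: b = 0 (binding)
Binding constraints: C1, b ≥ 0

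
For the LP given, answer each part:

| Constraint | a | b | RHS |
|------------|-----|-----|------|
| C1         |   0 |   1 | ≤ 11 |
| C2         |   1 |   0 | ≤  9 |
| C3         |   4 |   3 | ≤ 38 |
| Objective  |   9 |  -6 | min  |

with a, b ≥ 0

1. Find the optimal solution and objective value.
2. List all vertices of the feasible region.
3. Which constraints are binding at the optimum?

1. a = 0, b = 11, z = -66
2. (0, 0), (9, 0), (9, 0.6667), (1.25, 11), (0, 11)
3. C1, a ≥ 0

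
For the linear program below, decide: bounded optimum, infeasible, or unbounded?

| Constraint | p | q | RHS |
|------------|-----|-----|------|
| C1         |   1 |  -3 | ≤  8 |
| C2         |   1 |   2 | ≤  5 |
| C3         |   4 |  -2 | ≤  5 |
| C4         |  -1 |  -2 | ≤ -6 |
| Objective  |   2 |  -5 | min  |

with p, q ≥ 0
C2 requires p + 2q ≤ 5, while C4 (-p - 2q ≤ -6) is equivalent to p + 2q ≥ 6. Together they would need 6 ≤ p + 2q ≤ 5, which is impossible since 6 > 5. No point satisfies all constraints.

Infeasible: no point satisfies all constraints simultaneously.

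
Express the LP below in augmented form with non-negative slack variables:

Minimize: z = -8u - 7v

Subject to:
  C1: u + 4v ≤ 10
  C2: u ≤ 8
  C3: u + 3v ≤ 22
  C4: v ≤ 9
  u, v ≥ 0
min z = -8u - 7v

s.t.
  u + 4v + s1 = 10
  u + s2 = 8
  u + 3v + s3 = 22
  v + s4 = 9
  u, v, s1, s2, s3, s4 ≥ 0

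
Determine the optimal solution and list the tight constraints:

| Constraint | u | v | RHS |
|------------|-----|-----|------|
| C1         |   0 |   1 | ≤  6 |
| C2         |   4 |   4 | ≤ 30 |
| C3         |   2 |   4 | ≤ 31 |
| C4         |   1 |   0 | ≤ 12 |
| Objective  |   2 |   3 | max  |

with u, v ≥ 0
Optimal: u = 1.5, v = 6
Slack at optimum:
  C1: slack = 0 (binding)
  C2: slack = 0 (binding)
  C3: slack = 4
  C4: slack = 10.5
  u ≥ 0: u = 1.5
  v ≥ 0: v = 6
Binding constraints: C1, C2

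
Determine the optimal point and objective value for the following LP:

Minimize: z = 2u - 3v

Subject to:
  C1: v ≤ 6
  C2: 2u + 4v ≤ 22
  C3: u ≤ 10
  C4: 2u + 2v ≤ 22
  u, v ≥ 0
Each vertex is the intersection of two constraint boundaries that also satisfies all remaining constraints:
  u = 0 and v = 0 → (0, 0)
  u = 10 and v = 0 → (10, 0)
  2u + 4v = 22 and u = 10 → (10, 0.5)
  2u + 4v = 22 and u = 0 → (0, 5.5)

Evaluating z = 2u - 3v at each vertex:
  (0, 0): z = 0
  (10, 0): z = 20
  (10, 0.5): z = 18.5
  (0, 5.5): z = -16.5

The minimum is at (0, 5.5) with z = -16.5.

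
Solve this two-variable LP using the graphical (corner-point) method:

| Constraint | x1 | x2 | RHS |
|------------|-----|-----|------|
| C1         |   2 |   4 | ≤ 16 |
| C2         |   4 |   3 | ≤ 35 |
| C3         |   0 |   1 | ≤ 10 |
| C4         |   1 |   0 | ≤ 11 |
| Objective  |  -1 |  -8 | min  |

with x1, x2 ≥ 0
Each vertex is the intersection of two constraint boundaries that also satisfies all remaining constraints:
  x1 = 0 and x2 = 0 → (0, 0)
  2x1 + 4x2 = 16 and x2 = 0 → (8, 0)
  2x1 + 4x2 = 16 and x1 = 0 → (0, 4)

Evaluating z = -x1 - 8x2 at each vertex:
  (0, 0): z = 0
  (8, 0): z = -8
  (0, 4): z = -32

The minimum is at (0, 4) with z = -32.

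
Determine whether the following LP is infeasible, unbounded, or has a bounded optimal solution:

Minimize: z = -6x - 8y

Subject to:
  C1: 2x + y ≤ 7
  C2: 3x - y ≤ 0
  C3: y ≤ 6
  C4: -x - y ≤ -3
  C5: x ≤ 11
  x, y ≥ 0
The point (0.5, 6) satisfies every constraint, so the LP is feasible; the constraints give x ≤ 11 and y ≤ 6, which with x, y ≥ 0 keep the feasible region inside a bounded box. A feasible, bounded LP attains a finite optimum at a vertex.

Bounded optimum: z* = -51 at (0.5, 6).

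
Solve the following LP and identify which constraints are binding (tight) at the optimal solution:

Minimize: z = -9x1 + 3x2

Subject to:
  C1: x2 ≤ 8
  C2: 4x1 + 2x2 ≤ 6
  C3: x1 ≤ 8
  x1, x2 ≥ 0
Optimal: x1 = 1.5, x2 = 0
Slack at optimum:
  C1: slack = 8
  C2: slack = 0 (binding)
  C3: slack = 6.5
  x1 ≥ 0: x1 = 1.5
  x2 ≥ 0: x2 = 0 (binding)
Binding constraints: C2, x2 ≥ 0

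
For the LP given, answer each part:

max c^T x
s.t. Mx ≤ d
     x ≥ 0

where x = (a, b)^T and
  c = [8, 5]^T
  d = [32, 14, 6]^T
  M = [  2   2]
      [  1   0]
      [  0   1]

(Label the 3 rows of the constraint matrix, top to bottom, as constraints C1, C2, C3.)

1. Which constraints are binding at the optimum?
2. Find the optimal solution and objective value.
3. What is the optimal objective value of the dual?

1. C1, C2
2. a = 14, b = 2, z = 122
3. 122 (by strong duality, equal to the primal optimum)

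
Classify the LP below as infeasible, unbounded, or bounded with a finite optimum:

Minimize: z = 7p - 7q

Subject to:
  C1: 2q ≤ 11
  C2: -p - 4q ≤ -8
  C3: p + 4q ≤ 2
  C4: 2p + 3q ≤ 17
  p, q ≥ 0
C3 requires p + 4q ≤ 2, while C2 (-p - 4q ≤ -8) is equivalent to p + 4q ≥ 8. Together they would need 8 ≤ p + 4q ≤ 2, which is impossible since 8 > 2. No point satisfies all constraints.

The feasible region is empty; the LP is infeasible.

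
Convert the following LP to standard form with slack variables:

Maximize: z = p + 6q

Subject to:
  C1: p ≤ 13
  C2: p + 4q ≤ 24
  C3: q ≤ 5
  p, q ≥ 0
max z = p + 6q

s.t.
  p + s1 = 13
  p + 4q + s2 = 24
  q + s3 = 5
  p, q, s1, s2, s3 ≥ 0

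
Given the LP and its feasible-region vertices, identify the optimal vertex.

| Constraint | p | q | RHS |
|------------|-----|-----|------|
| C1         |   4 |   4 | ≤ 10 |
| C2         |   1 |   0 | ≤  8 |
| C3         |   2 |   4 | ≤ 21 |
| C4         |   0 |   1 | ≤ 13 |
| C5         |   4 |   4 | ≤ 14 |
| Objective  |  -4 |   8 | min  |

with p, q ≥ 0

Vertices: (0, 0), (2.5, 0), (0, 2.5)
Evaluating z = -4p + 8q at each vertex:
  (0, 0): z = 0
  (2.5, 0): z = -10
  (0, 2.5): z = 20

The smallest value is z = -10, attained at (2.5, 0).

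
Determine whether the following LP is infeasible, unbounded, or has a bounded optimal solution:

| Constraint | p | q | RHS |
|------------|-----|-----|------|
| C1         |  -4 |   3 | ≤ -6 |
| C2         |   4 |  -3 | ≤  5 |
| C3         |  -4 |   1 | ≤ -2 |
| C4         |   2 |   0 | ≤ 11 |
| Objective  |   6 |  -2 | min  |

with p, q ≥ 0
C2 requires 4p - 3q ≤ 5, while C1 (-4p + 3q ≤ -6) is equivalent to 4p - 3q ≥ 6. Together they would need 6 ≤ 4p - 3q ≤ 5, which is impossible since 6 > 5. No point satisfies all constraints.

Infeasible — the constraint set is empty.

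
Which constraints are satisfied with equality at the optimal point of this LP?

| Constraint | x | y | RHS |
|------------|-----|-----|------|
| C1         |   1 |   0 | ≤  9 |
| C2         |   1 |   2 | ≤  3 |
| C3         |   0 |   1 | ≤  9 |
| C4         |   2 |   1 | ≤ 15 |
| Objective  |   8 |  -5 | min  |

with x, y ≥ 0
Optimal: x = 0, y = 1.5
Slack at optimum:
  C1: slack = 9
  C2: slack = 0 (binding)
  C3: slack = 7.5
  C4: slack = 13.5
  x ≥ 0: x = 0 (binding)
  y ≥ 0: y = 1.5
Binding constraints: C2, x ≥ 0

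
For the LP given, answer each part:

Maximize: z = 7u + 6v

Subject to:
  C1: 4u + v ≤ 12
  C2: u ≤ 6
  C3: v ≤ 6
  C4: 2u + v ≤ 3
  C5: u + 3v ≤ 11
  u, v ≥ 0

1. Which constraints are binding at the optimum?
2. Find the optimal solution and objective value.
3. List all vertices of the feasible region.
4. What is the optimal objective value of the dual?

1. C4, u ≥ 0
2. u = 0, v = 3, z = 18
3. (0, 0), (1.5, 0), (0, 3)
4. 18 (by strong duality, equal to the primal optimum)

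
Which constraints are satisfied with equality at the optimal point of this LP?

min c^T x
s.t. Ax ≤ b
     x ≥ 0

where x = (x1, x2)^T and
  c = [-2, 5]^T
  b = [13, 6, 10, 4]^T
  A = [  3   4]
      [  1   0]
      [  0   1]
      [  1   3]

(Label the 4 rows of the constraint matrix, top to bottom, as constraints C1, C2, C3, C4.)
Optimal: x1 = 4, x2 = 0
Binding: C4, x2 ≥ 0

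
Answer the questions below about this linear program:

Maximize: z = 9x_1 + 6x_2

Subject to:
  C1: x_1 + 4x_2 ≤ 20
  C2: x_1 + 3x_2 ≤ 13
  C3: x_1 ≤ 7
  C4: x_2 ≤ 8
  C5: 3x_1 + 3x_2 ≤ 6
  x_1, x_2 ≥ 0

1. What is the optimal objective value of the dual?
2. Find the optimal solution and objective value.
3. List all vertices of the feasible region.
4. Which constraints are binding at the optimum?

1. 18 (by strong duality, equal to the primal optimum)
2. x_1 = 2, x_2 = 0, z = 18
3. (0, 0), (2, 0), (0, 2)
4. C5, x_2 ≥ 0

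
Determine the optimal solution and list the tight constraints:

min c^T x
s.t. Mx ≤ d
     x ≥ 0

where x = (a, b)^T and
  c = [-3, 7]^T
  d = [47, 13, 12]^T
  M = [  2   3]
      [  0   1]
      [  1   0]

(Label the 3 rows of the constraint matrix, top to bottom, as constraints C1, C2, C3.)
Optimal: a = 12, b = 0
Slack at optimum:
  C1: slack = 23
  C2: slack = 13
  C3: slack = 0 (binding)
  a ≥ 0: a = 12
  b ≥ 0: b = 0 (binding)
Binding constraints: C3, b ≥ 0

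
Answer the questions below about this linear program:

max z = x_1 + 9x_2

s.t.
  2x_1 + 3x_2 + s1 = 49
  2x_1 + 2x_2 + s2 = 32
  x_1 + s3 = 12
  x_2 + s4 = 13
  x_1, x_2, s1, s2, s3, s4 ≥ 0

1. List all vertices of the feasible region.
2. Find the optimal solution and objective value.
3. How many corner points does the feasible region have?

1. (0, 0), (12, 0), (12, 4), (3, 13), (0, 13)
2. x_1 = 3, x_2 = 13, z = 120
3. 5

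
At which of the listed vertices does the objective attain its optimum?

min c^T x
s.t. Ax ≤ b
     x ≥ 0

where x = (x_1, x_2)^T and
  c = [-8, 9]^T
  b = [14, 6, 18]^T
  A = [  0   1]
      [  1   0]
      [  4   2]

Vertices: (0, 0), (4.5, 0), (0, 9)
(4.5, 0) with z = -36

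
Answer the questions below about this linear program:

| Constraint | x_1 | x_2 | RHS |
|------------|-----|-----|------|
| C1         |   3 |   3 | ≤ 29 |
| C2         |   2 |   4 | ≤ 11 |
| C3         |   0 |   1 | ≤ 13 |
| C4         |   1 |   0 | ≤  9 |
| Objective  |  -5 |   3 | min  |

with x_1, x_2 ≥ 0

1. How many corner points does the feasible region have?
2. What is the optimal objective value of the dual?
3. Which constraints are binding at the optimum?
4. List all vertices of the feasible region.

1. 3
2. -27.5 (by strong duality, equal to the primal optimum)
3. C2, x_2 ≥ 0
4. (0, 0), (5.5, 0), (0, 2.75)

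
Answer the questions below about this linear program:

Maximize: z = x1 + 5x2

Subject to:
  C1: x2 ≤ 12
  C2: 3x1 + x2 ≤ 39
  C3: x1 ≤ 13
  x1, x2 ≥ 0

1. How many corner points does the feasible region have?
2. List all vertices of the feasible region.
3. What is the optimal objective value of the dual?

1. 4
2. (0, 0), (13, 0), (9, 12), (0, 12)
3. 69 (by strong duality, equal to the primal optimum)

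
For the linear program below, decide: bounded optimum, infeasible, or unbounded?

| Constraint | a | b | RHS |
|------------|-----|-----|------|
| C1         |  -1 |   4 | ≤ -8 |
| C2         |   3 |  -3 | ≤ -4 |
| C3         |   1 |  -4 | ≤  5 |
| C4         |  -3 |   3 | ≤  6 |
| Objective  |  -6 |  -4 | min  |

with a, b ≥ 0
C3 requires a - 4b ≤ 5, while C1 (-a + 4b ≤ -8) is equivalent to a - 4b ≥ 8. Together they would need 8 ≤ a - 4b ≤ 5, which is impossible since 8 > 5. No point satisfies all constraints.

Infeasible: no point satisfies all constraints simultaneously.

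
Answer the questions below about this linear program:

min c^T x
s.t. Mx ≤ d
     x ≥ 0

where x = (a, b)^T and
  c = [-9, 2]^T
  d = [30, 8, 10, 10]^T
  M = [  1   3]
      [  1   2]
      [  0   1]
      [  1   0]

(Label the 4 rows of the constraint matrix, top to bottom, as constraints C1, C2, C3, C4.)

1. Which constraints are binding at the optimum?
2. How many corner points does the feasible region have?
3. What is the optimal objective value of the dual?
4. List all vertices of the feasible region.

1. C2, b ≥ 0
2. 3
3. -72 (by strong duality, equal to the primal optimum)
4. (0, 0), (8, 0), (0, 4)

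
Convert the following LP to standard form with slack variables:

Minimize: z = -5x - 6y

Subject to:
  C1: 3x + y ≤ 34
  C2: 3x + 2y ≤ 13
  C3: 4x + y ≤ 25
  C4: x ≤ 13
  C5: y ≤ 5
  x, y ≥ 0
min z = -5x - 6y

s.t.
  3x + y + s1 = 34
  3x + 2y + s2 = 13
  4x + y + s3 = 25
  x + s4 = 13
  y + s5 = 5
  x, y, s1, s2, s3, s4, s5 ≥ 0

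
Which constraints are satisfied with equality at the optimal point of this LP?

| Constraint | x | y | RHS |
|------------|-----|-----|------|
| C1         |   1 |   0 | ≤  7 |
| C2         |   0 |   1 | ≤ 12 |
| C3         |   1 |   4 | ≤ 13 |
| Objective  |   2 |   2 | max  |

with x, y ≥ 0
Optimal: x = 7, y = 1.5
Slack at optimum:
  C1: slack = 0 (binding)
  C2: slack = 10.5
  C3: slack = 0 (binding)
  x ≥ 0: x = 7
  y ≥ 0: y = 1.5
Binding constraints: C1, C3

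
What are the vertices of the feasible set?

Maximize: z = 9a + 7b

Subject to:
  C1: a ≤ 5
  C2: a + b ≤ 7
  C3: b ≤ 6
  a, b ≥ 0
Each vertex is the intersection of two constraint boundaries that also satisfies all remaining constraints:
  a = 0 and b = 0 → (0, 0)
  a = 5 and b = 0 → (5, 0)
  a = 5 and a + b = 7 → (5, 2)
  a + b = 7 and b = 6 → (1, 6)
  b = 6 and a = 0 → (0, 6)

Vertices: (0, 0), (5, 0), (5, 2), (1, 6), (0, 6)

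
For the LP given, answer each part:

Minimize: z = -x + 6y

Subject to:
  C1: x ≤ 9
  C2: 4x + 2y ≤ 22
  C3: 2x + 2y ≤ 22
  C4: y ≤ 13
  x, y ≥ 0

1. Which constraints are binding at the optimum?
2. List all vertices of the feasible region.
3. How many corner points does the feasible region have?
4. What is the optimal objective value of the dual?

1. C2, y ≥ 0
2. (0, 0), (5.5, 0), (0, 11)
3. 3
4. -5.5 (by strong duality, equal to the primal optimum)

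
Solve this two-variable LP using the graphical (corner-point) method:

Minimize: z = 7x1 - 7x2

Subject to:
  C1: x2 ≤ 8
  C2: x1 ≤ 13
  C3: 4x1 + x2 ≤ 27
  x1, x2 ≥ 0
Each vertex is the intersection of two constraint boundaries that also satisfies all remaining constraints:
  x1 = 0 and x2 = 0 → (0, 0)
  4x1 + x2 = 27 and x2 = 0 → (6.75, 0)
  x2 = 8 and 4x1 + x2 = 27 → (4.75, 8)
  x2 = 8 and x1 = 0 → (0, 8)

Evaluating z = 7x1 - 7x2 at each vertex:
  (0, 0): z = 0
  (6.75, 0): z = 47.25
  (4.75, 8): z = -22.75
  (0, 8): z = -56

The minimum is at (0, 8) with z = -56.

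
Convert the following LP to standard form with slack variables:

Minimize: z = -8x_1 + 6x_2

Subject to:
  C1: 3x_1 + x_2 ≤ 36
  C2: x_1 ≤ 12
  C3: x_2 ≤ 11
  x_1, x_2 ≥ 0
min z = -8x_1 + 6x_2

s.t.
  3x_1 + x_2 + s1 = 36
  x_1 + s2 = 12
  x_2 + s3 = 11
  x_1, x_2, s1, s2, s3 ≥ 0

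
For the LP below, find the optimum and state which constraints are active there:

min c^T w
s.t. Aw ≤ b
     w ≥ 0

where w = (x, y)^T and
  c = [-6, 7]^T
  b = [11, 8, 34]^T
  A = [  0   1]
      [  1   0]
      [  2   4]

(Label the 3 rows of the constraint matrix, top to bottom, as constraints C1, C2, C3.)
Optimal: x = 8, y = 0
Slack at optimum:
  C1: slack = 11
  C2: slack = 0 (binding)
  C3: slack = 18
  x ≥ 0: x = 8
  y ≥ 0: y = 0 (binding)
Binding constraints: C2, y ≥ 0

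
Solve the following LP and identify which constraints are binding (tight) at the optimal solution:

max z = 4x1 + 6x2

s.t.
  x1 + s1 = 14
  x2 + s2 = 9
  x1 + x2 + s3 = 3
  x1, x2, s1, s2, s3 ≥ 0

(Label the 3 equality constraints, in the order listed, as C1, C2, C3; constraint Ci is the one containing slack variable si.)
Optimal: x1 = 0, x2 = 3
Binding: C3, x1 ≥ 0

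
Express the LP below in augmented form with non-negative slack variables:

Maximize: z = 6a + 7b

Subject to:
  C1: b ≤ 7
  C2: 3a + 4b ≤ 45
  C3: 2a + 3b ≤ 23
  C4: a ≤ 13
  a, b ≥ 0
max z = 6a + 7b

s.t.
  b + s1 = 7
  3a + 4b + s2 = 45
  2a + 3b + s3 = 23
  a + s4 = 13
  a, b, s1, s2, s3, s4 ≥ 0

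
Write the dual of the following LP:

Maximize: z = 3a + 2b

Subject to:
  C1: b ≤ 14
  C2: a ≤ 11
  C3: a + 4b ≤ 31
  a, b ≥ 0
Minimize: z = 14y1 + 11y2 + 31y3

Subject to:
  C1: -y2 - y3 ≤ -3
  C2: -y1 - 4y3 ≤ -2
  y1, y2, y3 ≥ 0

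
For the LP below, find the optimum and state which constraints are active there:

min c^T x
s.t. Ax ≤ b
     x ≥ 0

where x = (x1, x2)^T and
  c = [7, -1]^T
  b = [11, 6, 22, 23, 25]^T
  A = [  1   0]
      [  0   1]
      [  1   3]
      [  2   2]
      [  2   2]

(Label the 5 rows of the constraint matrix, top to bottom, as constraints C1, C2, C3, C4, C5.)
Optimal: x1 = 0, x2 = 6
Slack at optimum:
  C1: slack = 11
  C2: slack = 0 (binding)
  C3: slack = 4
  C4: slack = 11
  C5: slack = 13
  x1 ≥ 0: x1 = 0 (binding)
  x2 ≥ 0: x2 = 6
Binding constraints: C2, x1 ≥ 0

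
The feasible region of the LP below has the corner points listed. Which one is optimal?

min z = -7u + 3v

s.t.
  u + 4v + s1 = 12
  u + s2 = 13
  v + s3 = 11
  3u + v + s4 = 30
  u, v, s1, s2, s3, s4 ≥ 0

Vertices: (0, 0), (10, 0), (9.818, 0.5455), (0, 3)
(10, 0) with z = -70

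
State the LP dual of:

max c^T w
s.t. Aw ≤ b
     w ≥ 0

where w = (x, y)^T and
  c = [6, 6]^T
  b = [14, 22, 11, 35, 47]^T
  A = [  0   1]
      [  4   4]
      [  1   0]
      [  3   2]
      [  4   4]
Minimize: z = 14y1 + 22y2 + 11y3 + 35y4 + 47y5

Subject to:
  C1: -4y2 - y3 - 3y4 - 4y5 ≤ -6
  C2: -y1 - 4y2 - 2y4 - 4y5 ≤ -6
  y1, y2, y3, y4, y5 ≥ 0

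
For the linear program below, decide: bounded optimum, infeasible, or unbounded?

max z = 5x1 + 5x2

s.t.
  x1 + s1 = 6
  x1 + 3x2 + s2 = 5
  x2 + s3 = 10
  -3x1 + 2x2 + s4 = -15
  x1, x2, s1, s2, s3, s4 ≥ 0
The point (5, 0) satisfies every constraint, so the LP is feasible; the constraints give x1 ≤ 6 and x2 ≤ 10, which with x1, x2 ≥ 0 keep the feasible region inside a bounded box. A feasible, bounded LP attains a finite optimum at a vertex.

Evaluating z = 5x1 + 5x2 at each vertex:
  (5, 0): z = 25

Feasible with finite optimum z* = 25 at (5, 0).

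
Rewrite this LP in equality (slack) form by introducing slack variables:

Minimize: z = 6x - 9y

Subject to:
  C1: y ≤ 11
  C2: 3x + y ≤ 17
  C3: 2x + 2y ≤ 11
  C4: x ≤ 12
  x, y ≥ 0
min z = 6x - 9y

s.t.
  y + s1 = 11
  3x + y + s2 = 17
  2x + 2y + s3 = 11
  x + s4 = 12
  x, y, s1, s2, s3, s4 ≥ 0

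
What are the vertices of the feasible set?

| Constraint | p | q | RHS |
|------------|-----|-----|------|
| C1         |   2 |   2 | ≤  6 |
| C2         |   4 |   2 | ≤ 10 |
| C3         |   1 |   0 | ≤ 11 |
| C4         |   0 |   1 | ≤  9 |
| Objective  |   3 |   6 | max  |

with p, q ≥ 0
Each vertex is the intersection of two constraint boundaries that also satisfies all remaining constraints:
  p = 0 and q = 0 → (0, 0)
  4p + 2q = 10 and q = 0 → (2.5, 0)
  2p + 2q = 6 and 4p + 2q = 10 → (2, 1)
  2p + 2q = 6 and p = 0 → (0, 3)

Vertices: (0, 0), (2.5, 0), (2, 1), (0, 3)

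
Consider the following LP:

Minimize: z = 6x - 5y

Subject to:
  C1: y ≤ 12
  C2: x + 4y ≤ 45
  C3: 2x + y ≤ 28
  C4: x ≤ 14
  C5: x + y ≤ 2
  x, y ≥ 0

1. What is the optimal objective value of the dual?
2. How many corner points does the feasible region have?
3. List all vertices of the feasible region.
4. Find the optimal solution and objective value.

1. -10 (by strong duality, equal to the primal optimum)
2. 3
3. (0, 0), (2, 0), (0, 2)
4. x = 0, y = 2, z = -10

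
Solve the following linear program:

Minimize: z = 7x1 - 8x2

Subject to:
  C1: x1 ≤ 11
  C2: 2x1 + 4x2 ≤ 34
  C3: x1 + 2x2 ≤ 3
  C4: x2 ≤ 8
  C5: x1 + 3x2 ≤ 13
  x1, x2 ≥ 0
x1 = 0, x2 = 1.5, z = -12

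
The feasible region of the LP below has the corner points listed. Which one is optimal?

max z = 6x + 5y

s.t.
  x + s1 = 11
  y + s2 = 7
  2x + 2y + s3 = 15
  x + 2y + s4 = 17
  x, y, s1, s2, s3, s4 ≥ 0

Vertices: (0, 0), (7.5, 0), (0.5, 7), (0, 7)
(7.5, 0) with z = 45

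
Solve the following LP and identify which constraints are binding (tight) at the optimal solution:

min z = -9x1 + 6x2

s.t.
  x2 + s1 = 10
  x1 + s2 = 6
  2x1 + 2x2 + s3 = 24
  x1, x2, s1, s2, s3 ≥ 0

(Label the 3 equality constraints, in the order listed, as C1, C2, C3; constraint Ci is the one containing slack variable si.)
Optimal: x1 = 6, x2 = 0
Binding: C2, x2 ≥ 0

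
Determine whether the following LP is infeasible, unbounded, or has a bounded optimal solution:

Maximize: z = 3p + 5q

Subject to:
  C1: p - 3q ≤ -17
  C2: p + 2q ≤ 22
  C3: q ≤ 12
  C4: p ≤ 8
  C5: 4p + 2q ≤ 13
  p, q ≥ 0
The point (0, 6.5) satisfies every constraint, so the LP is feasible; the constraints give p ≤ 8 and q ≤ 12, which with p, q ≥ 0 keep the feasible region inside a bounded box. A feasible, bounded LP attains a finite optimum at a vertex.

Bounded optimum: z* = 32.5 at (0, 6.5).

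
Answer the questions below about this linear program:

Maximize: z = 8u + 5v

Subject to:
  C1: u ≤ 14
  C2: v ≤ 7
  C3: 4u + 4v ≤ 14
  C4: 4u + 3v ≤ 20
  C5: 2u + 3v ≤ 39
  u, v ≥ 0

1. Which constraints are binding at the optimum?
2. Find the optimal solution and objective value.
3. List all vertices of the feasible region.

1. C3, v ≥ 0
2. u = 3.5, v = 0, z = 28
3. (0, 0), (3.5, 0), (0, 3.5)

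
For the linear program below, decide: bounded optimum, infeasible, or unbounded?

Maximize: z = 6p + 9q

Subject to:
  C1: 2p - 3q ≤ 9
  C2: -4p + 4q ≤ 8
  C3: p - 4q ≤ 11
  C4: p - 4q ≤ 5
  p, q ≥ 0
Feasible point: (0, 0) satisfies every constraint, so the LP is feasible.
Direction d = (1, 1): for each constraint row a, a·d ≤ 0 —
  (2)(1) + (-3)(1) = -1 ≤ 0
  (-4)(1) + (4)(1) = 0 ≤ 0
  (1)(1) + (-4)(1) = -3 ≤ 0
  (1)(1) + (-4)(1) = -3 ≤ 0
and d ≥ 0, so (0, 0) + t·d stays feasible for every t ≥ 0. Along this ray z = 6p + 9q changes by 15 per unit t, so z → +∞.

The LP is unbounded; z can be made arbitrarily large.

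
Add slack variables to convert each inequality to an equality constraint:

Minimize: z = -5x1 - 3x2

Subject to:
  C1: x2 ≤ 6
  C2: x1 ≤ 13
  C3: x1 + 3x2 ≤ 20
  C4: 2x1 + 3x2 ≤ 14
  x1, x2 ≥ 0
min z = -5x1 - 3x2

s.t.
  x2 + s1 = 6
  x1 + s2 = 13
  x1 + 3x2 + s3 = 20
  2x1 + 3x2 + s4 = 14
  x1, x2, s1, s2, s3, s4 ≥ 0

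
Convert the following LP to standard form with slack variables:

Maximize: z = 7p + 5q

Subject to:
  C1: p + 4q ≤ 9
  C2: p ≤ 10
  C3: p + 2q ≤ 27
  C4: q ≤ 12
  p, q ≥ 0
max z = 7p + 5q

s.t.
  p + 4q + s1 = 9
  p + s2 = 10
  p + 2q + s3 = 27
  q + s4 = 12
  p, q, s1, s2, s3, s4 ≥ 0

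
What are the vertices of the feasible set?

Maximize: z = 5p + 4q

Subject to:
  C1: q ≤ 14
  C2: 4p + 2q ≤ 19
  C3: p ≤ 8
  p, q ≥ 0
Each vertex is the intersection of two constraint boundaries that also satisfies all remaining constraints:
  p = 0 and q = 0 → (0, 0)
  4p + 2q = 19 and q = 0 → (4.75, 0)
  4p + 2q = 19 and p = 0 → (0, 9.5)

Vertices: (0, 0), (4.75, 0), (0, 9.5)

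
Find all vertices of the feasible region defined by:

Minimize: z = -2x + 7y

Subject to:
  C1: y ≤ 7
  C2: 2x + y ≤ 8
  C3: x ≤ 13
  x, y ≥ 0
Each vertex is the intersection of two constraint boundaries that also satisfies all remaining constraints:
  x = 0 and y = 0 → (0, 0)
  2x + y = 8 and y = 0 → (4, 0)
  y = 7 and 2x + y = 8 → (0.5, 7)
  y = 7 and x = 0 → (0, 7)

Vertices: (0, 0), (4, 0), (0.5, 7), (0, 7)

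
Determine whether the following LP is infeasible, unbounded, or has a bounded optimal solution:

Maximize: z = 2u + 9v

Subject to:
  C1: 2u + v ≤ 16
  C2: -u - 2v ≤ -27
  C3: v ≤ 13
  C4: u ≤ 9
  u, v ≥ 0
The point (1.5, 13) satisfies every constraint, so the LP is feasible; the constraints give u ≤ 9 and v ≤ 13, which with u, v ≥ 0 keep the feasible region inside a bounded box. A feasible, bounded LP attains a finite optimum at a vertex.

Evaluating z = 2u + 9v at each vertex:
  (1.667, 12.67): z = 117.3
  (1.5, 13): z = 120
  (1, 13): z = 119

Bounded optimum: z* = 120 at (1.5, 13).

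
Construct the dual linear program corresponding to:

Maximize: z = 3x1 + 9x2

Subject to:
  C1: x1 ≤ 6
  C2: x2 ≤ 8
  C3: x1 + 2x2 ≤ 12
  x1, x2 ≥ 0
Minimize: z = 6y1 + 8y2 + 12y3

Subject to:
  C1: -y1 - y3 ≤ -3
  C2: -y2 - 2y3 ≤ -9
  y1, y2, y3 ≥ 0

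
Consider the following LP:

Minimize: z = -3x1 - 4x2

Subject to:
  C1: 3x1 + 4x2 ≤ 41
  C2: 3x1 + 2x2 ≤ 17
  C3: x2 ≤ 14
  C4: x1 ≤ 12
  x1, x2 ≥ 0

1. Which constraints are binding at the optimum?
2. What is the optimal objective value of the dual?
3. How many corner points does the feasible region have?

1. C2, x1 ≥ 0
2. -34 (by strong duality, equal to the primal optimum)
3. 3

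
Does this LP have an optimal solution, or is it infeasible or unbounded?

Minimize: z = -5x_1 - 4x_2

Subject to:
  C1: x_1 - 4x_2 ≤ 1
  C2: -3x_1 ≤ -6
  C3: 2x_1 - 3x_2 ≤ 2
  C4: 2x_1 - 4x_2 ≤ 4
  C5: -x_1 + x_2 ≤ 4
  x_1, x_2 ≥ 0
Feasible point: (2, 1) satisfies every constraint, so the LP is feasible.
Direction d = (1, 1): for each constraint row a, a·d ≤ 0 —
  (1)(1) + (-4)(1) = -3 ≤ 0
  (-3)(1) + (0)(1) = -3 ≤ 0
  (2)(1) + (-3)(1) = -1 ≤ 0
  (2)(1) + (-4)(1) = -2 ≤ 0
  (-1)(1) + (1)(1) = 0 ≤ 0
and d ≥ 0, so (2, 1) + t·d stays feasible for every t ≥ 0. Along this ray z = -5x_1 - 4x_2 changes by -9 per unit t, so z → −∞.

The LP is unbounded; z can be made arbitrarily small.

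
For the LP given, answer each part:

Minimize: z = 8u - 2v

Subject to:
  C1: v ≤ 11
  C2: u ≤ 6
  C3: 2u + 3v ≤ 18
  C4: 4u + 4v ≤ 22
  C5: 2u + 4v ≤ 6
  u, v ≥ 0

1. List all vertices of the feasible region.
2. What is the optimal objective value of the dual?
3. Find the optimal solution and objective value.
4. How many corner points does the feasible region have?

1. (0, 0), (3, 0), (0, 1.5)
2. -3 (by strong duality, equal to the primal optimum)
3. u = 0, v = 1.5, z = -3
4. 3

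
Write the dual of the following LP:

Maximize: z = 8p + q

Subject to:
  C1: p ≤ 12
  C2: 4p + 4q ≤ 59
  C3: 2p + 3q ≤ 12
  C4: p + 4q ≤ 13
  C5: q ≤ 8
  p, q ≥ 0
Minimize: z = 12y1 + 59y2 + 12y3 + 13y4 + 8y5

Subject to:
  C1: -y1 - 4y2 - 2y3 - y4 ≤ -8
  C2: -4y2 - 3y3 - 4y4 - y5 ≤ -1
  y1, y2, y3, y4, y5 ≥ 0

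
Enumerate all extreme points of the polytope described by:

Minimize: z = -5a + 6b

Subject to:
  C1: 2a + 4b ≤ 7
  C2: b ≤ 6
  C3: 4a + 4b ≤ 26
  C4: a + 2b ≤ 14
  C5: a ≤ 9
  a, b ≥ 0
Each vertex is the intersection of two constraint boundaries that also satisfies all remaining constraints:
  a = 0 and b = 0 → (0, 0)
  2a + 4b = 7 and b = 0 → (3.5, 0)
  2a + 4b = 7 and a = 0 → (0, 1.75)

Vertices: (0, 0), (3.5, 0), (0, 1.75)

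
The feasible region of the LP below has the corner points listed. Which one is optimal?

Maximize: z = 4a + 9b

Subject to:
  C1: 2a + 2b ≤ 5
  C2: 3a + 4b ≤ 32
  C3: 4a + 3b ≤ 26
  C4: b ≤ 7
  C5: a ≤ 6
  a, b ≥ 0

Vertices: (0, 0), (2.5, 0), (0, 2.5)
Evaluating z = 4a + 9b at each vertex:
  (0, 0): z = 0
  (2.5, 0): z = 10
  (0, 2.5): z = 22.5

The largest value is z = 22.5, attained at (0, 2.5).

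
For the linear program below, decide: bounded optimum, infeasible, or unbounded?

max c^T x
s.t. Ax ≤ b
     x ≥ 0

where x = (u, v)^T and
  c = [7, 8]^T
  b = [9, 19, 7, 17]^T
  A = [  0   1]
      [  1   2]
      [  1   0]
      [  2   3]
The point (7, 1) satisfies every constraint, so the LP is feasible; the constraints give u ≤ 7 and v ≤ 9, which with u, v ≥ 0 keep the feasible region inside a bounded box. A feasible, bounded LP attains a finite optimum at a vertex.

Evaluating z = 7u + 8v at each vertex:
  (0, 0): z = 0
  (7, 0): z = 49
  (7, 1): z = 57
  (0, 5.667): z = 45.33

Bounded optimum: z* = 57 at (7, 1).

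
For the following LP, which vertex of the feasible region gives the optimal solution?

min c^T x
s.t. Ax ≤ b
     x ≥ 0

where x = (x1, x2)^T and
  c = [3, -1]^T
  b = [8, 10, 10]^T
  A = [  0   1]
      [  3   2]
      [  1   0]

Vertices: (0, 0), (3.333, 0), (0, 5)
Evaluating z = 3x1 - x2 at each vertex:
  (0, 0): z = 0
  (3.333, 0): z = 10
  (0, 5): z = -5

The smallest value is z = -5, attained at (0, 5).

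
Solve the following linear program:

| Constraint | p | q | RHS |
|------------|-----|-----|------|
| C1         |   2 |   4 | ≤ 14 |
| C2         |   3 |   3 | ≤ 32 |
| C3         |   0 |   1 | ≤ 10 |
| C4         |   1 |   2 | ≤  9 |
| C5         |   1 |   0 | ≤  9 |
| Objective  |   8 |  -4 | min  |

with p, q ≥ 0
Each vertex is the intersection of two constraint boundaries that also satisfies all remaining constraints:
  p = 0 and q = 0 → (0, 0)
  2p + 4q = 14 and q = 0 → (7, 0)
  2p + 4q = 14 and p = 0 → (0, 3.5)

Evaluating z = 8p - 4q at each vertex:
  (0, 0): z = 0
  (7, 0): z = 56
  (0, 3.5): z = -14

The minimum is at (0, 3.5) with z = -14.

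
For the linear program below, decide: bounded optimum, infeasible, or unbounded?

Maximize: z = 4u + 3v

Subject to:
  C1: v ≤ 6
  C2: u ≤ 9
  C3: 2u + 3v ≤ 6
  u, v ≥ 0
The point (3, 0) satisfies every constraint, so the LP is feasible; the constraints give u ≤ 9 and v ≤ 6, which with u, v ≥ 0 keep the feasible region inside a bounded box. A feasible, bounded LP attains a finite optimum at a vertex.

Evaluating z = 4u + 3v at each vertex:
  (0, 0): z = 0
  (3, 0): z = 12
  (0, 2): z = 6

Feasible with finite optimum z* = 12 at (3, 0).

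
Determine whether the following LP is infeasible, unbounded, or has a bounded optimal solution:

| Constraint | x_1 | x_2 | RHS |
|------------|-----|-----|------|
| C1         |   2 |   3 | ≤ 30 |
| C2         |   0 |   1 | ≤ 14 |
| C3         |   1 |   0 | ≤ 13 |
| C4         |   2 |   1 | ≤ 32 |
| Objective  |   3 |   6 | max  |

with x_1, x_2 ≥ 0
The point (0, 10) satisfies every constraint, so the LP is feasible; the constraints give x_1 ≤ 13 and x_2 ≤ 14, which with x_1, x_2 ≥ 0 keep the feasible region inside a bounded box. A feasible, bounded LP attains a finite optimum at a vertex.

Evaluating z = 3x_1 + 6x_2 at each vertex:
  (0, 0): z = 0
  (13, 0): z = 39
  (13, 1.333): z = 47
  (0, 10): z = 60

Feasible with finite optimum z* = 60 at (0, 10).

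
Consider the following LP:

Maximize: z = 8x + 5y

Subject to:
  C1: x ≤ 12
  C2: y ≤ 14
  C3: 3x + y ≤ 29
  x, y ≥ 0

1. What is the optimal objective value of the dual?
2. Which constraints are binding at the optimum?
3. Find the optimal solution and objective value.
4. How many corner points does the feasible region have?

1. 110 (by strong duality, equal to the primal optimum)
2. C2, C3
3. x = 5, y = 14, z = 110
4. 4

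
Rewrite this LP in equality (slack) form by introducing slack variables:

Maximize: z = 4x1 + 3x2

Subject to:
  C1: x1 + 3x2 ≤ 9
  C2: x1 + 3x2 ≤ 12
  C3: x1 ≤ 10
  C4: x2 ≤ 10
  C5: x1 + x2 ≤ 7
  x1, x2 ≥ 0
max z = 4x1 + 3x2

s.t.
  x1 + 3x2 + s1 = 9
  x1 + 3x2 + s2 = 12
  x1 + s3 = 10
  x2 + s4 = 10
  x1 + x2 + s5 = 7
  x1, x2, s1, s2, s3, s4, s5 ≥ 0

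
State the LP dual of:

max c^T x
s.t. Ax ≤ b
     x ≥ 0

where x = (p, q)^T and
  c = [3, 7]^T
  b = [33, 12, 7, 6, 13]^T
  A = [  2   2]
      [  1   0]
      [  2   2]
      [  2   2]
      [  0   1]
Minimize: z = 33y1 + 12y2 + 7y3 + 6y4 + 13y5

Subject to:
  C1: -2y1 - y2 - 2y3 - 2y4 ≤ -3
  C2: -2y1 - 2y3 - 2y4 - y5 ≤ -7
  y1, y2, y3, y4, y5 ≥ 0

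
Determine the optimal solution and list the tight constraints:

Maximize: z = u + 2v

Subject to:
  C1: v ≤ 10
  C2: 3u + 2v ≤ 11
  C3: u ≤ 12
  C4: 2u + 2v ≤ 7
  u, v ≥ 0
Optimal: u = 0, v = 3.5
Slack at optimum:
  C1: slack = 6.5
  C2: slack = 4
  C3: slack = 12
  C4: slack = 0 (binding)
  u ≥ 0: u = 0 (binding)
  v ≥ 0: v = 3.5
Binding constraints: C4, u ≥ 0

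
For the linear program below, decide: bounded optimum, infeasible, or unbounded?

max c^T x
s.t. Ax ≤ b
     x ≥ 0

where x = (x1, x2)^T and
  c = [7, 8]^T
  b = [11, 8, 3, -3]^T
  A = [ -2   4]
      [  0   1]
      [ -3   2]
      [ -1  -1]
Feasible point: (1, 2) satisfies every constraint, so the LP is feasible.
Direction d = (1, 0): for each constraint row a, a·d ≤ 0 —
  (-2)(1) + (4)(0) = -2 ≤ 0
  (0)(1) + (1)(0) = 0 ≤ 0
  (-3)(1) + (2)(0) = -3 ≤ 0
  (-1)(1) + (-1)(0) = -1 ≤ 0
and d ≥ 0, so (1, 2) + t·d stays feasible for every t ≥ 0. Along this ray z = 7x1 + 8x2 changes by 7 per unit t, so z → +∞.

The LP is unbounded; z can be made arbitrarily large.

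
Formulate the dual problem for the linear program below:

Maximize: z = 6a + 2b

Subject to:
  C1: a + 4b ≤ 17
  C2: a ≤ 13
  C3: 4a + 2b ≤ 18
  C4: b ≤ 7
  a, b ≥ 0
Minimize: z = 17y1 + 13y2 + 18y3 + 7y4

Subject to:
  C1: -y1 - y2 - 4y3 ≤ -6
  C2: -4y1 - 2y3 - y4 ≤ -2
  y1, y2, y3, y4 ≥ 0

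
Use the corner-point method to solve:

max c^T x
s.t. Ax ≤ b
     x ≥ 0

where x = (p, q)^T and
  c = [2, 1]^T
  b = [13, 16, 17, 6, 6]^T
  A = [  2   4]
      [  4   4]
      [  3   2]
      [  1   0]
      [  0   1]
p = 4, q = 0, z = 8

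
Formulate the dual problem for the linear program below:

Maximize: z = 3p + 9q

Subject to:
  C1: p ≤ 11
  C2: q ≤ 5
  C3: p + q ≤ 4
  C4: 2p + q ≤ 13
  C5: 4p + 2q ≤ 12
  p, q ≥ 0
Minimize: z = 11y1 + 5y2 + 4y3 + 13y4 + 12y5

Subject to:
  C1: -y1 - y3 - 2y4 - 4y5 ≤ -3
  C2: -y2 - y3 - y4 - 2y5 ≤ -9
  y1, y2, y3, y4, y5 ≥ 0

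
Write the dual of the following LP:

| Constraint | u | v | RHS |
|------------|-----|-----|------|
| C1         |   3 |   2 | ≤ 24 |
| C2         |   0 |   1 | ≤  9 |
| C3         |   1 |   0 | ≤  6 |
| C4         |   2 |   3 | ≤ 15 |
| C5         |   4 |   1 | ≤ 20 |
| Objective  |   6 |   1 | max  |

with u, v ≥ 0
Minimize: z = 24y1 + 9y2 + 6y3 + 15y4 + 20y5

Subject to:
  C1: -3y1 - y3 - 2y4 - 4y5 ≤ -6
  C2: -2y1 - y2 - 3y4 - y5 ≤ -1
  y1, y2, y3, y4, y5 ≥ 0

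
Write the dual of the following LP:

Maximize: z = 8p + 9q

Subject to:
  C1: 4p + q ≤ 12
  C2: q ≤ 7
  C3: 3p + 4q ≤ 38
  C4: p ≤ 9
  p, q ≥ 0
Minimize: z = 12y1 + 7y2 + 38y3 + 9y4

Subject to:
  C1: -4y1 - 3y3 - y4 ≤ -8
  C2: -y1 - y2 - 4y3 ≤ -9
  y1, y2, y3, y4 ≥ 0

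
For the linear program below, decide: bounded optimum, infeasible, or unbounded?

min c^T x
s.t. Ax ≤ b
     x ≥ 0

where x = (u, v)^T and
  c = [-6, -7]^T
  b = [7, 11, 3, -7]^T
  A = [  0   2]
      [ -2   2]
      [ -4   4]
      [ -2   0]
Feasible point: (4, 0) satisfies every constraint, so the LP is feasible.
Direction d = (1, 0): for each constraint row a, a·d ≤ 0 —
  (0)(1) + (2)(0) = 0 ≤ 0
  (-2)(1) + (2)(0) = -2 ≤ 0
  (-4)(1) + (4)(0) = -4 ≤ 0
  (-2)(1) + (0)(0) = -2 ≤ 0
and d ≥ 0, so (4, 0) + t·d stays feasible for every t ≥ 0. Along this ray z = -6u - 7v changes by -6 per unit t, so z → −∞.

Unbounded — the objective can decrease without bound over the feasible region.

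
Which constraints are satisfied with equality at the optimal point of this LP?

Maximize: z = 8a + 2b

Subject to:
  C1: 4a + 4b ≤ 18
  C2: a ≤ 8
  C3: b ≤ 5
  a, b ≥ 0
Optimal: a = 4.5, b = 0
Binding: C1, b ≥ 0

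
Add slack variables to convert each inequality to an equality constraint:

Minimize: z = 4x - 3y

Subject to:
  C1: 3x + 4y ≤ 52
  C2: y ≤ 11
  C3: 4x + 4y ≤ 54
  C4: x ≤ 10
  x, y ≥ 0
min z = 4x - 3y

s.t.
  3x + 4y + s1 = 52
  y + s2 = 11
  4x + 4y + s3 = 54
  x + s4 = 10
  x, y, s1, s2, s3, s4 ≥ 0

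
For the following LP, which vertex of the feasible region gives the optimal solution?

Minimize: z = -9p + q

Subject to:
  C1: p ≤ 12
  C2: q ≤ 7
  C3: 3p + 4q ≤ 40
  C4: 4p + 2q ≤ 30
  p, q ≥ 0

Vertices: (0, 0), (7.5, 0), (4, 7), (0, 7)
Evaluating z = -9p + q at each vertex:
  (0, 0): z = 0
  (7.5, 0): z = -67.5
  (4, 7): z = -29
  (0, 7): z = 7

The smallest value is z = -67.5, attained at (7.5, 0).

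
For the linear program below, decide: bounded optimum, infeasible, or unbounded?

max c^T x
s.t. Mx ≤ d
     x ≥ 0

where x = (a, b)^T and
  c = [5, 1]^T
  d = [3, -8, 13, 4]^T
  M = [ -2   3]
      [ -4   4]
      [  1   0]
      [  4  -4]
One constraint requires 4a - 4b ≤ 4, while the constraint -4a + 4b ≤ -8 is equivalent to 4a - 4b ≥ 8. Together they would need 8 ≤ 4a - 4b ≤ 4, which is impossible since 8 > 4. No point satisfies all constraints.

Infeasible — the constraint set is empty.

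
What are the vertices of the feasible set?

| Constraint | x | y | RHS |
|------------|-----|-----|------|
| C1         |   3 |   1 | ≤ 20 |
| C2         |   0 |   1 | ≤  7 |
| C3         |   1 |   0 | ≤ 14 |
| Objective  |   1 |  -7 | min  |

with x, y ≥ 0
Each vertex is the intersection of two constraint boundaries that also satisfies all remaining constraints:
  x = 0 and y = 0 → (0, 0)
  3x + y = 20 and y = 0 → (6.667, 0)
  3x + y = 20 and y = 7 → (4.333, 7)
  y = 7 and x = 0 → (0, 7)

Vertices: (0, 0), (6.667, 0), (4.333, 7), (0, 7)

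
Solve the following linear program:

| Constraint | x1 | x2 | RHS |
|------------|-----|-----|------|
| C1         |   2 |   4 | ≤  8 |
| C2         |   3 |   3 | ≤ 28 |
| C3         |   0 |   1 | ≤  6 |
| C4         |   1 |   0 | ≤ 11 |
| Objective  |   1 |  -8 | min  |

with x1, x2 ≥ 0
x1 = 0, x2 = 2, z = -16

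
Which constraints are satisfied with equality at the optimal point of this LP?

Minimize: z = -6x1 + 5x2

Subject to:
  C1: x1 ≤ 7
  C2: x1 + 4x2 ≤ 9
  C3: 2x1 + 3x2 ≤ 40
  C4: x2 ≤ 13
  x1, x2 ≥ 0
Optimal: x1 = 7, x2 = 0
Binding: C1, x2 ≥ 0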